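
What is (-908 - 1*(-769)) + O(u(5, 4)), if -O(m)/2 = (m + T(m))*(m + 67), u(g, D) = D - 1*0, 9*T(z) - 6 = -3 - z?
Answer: -6221/9 ≈ -691.22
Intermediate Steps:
T(z) = ⅓ - z/9 (T(z) = ⅔ + (-3 - z)/9 = ⅔ + (-⅓ - z/9) = ⅓ - z/9)
u(g, D) = D (u(g, D) = D + 0 = D)
O(m) = -2*(67 + m)*(⅓ + 8*m/9) (O(m) = -2*(m + (⅓ - m/9))*(m + 67) = -2*(⅓ + 8*m/9)*(67 + m) = -2*(67 + m)*(⅓ + 8*m/9))
(-908 - 1*(-769)) + O(u(5, 4)) = (-908 - 1*(-769)) + (-134/3 - 1078/9*4 - 16/9*4²) = (-908 + 769) + (-134/3 - 4312/9 - 16/9*16) = -139 + (-134/3 - 4312/9 - 256/9) = -139 - 4970/9 = -6221/9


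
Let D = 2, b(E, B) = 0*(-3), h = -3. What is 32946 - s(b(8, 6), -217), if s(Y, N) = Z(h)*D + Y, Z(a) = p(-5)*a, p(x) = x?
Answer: 32916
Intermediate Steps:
b(E, B) = 0
Z(a) = -5*a
s(Y, N) = 30 + Y (s(Y, N) = -5*(-3)*2 + Y = 15*2 + Y = 30 + Y)
32946 - s(b(8, 6), -217) = 32946 - (30 + 0) = 32946 - 1*30 = 32946 - 30 = 32916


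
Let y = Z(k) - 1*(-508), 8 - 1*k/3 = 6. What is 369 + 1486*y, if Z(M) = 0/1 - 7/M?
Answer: 2260570/3 ≈ 7.5352e+5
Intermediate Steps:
k = 6 (k = 24 - 3*6 = 24 - 18 = 6)
Z(M) = -7/M (Z(M) = 0*1 - 7/M = 0 - 7/M = -7/M)
y = 3041/6 (y = -7/6 - 1*(-508) = -7*⅙ + 508 = -7/6 + 508 = 3041/6 ≈ 506.83)
369 + 1486*y = 369 + 1486*(3041/6) = 369 + 2259463/3 = 2260570/3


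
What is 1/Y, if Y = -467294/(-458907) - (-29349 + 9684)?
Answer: 458907/9024873449 ≈ 5.0849e-5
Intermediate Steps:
Y = 9024873449/458907 (Y = -467294*(-1/458907) - 1*(-19665) = 467294/458907 + 19665 = 9024873449/458907 ≈ 19666.)
1/Y = 1/(9024873449/458907) = 458907/9024873449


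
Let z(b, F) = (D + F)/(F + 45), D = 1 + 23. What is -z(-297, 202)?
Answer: -226/247 ≈ -0.91498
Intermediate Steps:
D = 24
z(b, F) = (24 + F)/(45 + F) (z(b, F) = (24 + F)/(F + 45) = (24 + F)/(45 + F))
-z(-297, 202) = -(24 + 202)/(45 + 202) = -226/247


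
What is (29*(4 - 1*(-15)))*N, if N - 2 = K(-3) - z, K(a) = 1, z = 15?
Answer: -6612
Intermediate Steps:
N = -12 (N = 2 + (1 - 1*15) = 2 + (1 - 15) = 2 - 14 = -12)
(29*(4 - 1*(-15)))*N = (29*(4 - 1*(-15)))*(-12) = (29*(4 + 15))*(-12) = (29*19)*(-12) = 551*(-12) = -6612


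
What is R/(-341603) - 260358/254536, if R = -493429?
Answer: 18328185035/43475130604 ≈ 0.42158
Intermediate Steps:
R/(-341603) - 260358/254536 = -493429/(-341603) - 260358/254536 = -493429*(-1/341603) - 260358*1/254536 = 493429/341603 - 130179/127268 = 18328185035/43475130604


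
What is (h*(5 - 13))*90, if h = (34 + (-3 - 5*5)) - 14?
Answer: 5760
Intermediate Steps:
h = -8 (h = (34 + (-3 - 25)) - 14 = (34 - 28) - 14 = 6 - 14 = -8)
(h*(5 - 13))*90 = -8*(5 - 13)*90 = -8*(-8)*90 = 64*90 = 5760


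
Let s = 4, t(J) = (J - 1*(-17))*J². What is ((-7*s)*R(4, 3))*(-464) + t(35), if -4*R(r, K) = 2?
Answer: 57204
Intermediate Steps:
t(J) = J²*(17 + J) (t(J) = (J + 17)*J² = (17 + J)*J² = J²*(17 + J))
R(r, K) = -½ (R(r, K) = -¼*2 = -½)
((-7*s)*R(4, 3))*(-464) + t(35) = (-7*4*(-½))*(-464) + 35²*(17 + 35) = -28*(-½)*(-464) + 1225*52 = 14*(-464) + 63700 = -6496 + 63700 = 57204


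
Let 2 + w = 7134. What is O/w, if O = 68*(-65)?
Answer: -1105/1783 ≈ -0.61974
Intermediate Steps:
w = 7132 (w = -2 + 7134 = 7132)
O = -4420
O/w = -4420/7132 = -4420*1/7132 = -1105/1783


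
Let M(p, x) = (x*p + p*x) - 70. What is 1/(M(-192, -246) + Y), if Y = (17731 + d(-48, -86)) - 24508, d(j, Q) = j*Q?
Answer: 1/91745 ≈ 1.0900e-5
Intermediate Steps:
M(p, x) = -70 + 2*p*x (M(p, x) = (p*x + p*x) - 70 = 2*p*x - 70 = -70 + 2*p*x)
d(j, Q) = Q*j
Y = -2649 (Y = (17731 - 86*(-48)) - 24508 = (17731 + 4128) - 24508 = 21859 - 24508 = -2649)
1/(M(-192, -246) + Y) = 1/((-70 + 2*(-192)*(-246)) - 2649) = 1/((-70 + 94464) - 2649) = 1/(94394 - 2649) = 1/91745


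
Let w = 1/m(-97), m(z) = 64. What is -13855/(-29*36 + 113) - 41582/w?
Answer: -2477608033/931 ≈ -2.6612e+6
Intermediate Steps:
w = 1/64 ≈ 0.015625
-13855/(-29*36 + 113) - 41582/w = -13855/(-29*36 + 113) - 41582/1/64 = -13855/(-1044 + 113) - 41582*64 = -13855/(-931) - 2661248 = -13855*(-1/931) - 2661248 = 13855/931 - 2661248 = -2477608033/931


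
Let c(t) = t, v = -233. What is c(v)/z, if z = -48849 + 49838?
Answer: -233/989 ≈ -0.23559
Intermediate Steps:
z = 989
c(v)/z = -233/989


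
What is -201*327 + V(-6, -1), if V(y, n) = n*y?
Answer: -65721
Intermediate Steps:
-201*327 + V(-6, -1) = -201*327 - 1*(-6) = -65727 + 6 = -65721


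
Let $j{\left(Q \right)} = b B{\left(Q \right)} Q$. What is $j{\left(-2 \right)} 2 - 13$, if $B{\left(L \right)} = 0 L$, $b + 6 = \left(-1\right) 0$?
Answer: $-13$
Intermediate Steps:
$b = -6$ ($b = -6 - 0 = -6 + 0 = -6$)
$B{\left(L \right)} = 0$
$j{\left(Q \right)} = 0$ ($j{\left(Q \right)} = \left(-6\right) 0 Q = 0 Q = 0$)
$j{\left(-2 \right)} 2 - 13 = 0 \cdot 2 - 13 = 0 - 13 = -13$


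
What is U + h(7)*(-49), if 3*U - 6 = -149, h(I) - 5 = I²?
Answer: -8081/3 ≈ -2693.7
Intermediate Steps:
h(I) = 5 + I²
U = -143/3 (U = 2 + (⅓)*(-149) = 2 - 149/3 = -143/3 ≈ -47.667)
U + h(7)*(-49) = -143/3 + (5 + 7²)*(-49) = -143/3 + (5 + 49)*(-49) = -143/3 + 54*(-49) = -143/3 - 2646 = -8081/3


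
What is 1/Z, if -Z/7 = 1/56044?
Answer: -56044/7 ≈ -8006.3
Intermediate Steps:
Z = -7/56044 ≈ -0.00012490
1/Z = 1/(-7/56044) = -56044/7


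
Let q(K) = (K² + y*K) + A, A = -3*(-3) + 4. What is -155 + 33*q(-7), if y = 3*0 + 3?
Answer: 1198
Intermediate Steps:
A = 13 (A = 9 + 4 = 13)
y = 3 (y = 0 + 3 = 3)
q(K) = 13 + K² + 3*K (q(K) = (K² + 3*K) + 13 = 13 + K² + 3*K)
-155 + 33*q(-7) = -155 + 33*(13 + (-7)² + 3*(-7)) = -155 + 33*(13 + 49 - 21) = -155 + 33*41 = -155 + 1353 = 1198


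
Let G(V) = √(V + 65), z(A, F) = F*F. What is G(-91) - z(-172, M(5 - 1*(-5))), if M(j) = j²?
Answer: -10000 + I*√26 ≈ -10000.0 + 5.099*I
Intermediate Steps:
z(A, F) = F²
G(V) = √(65 + V)
G(-91) - z(-172, M(5 - 1*(-5))) = √(65 - 91) - ((5 - 1*(-5))²)² = √(-26) - ((5 + 5)²)² = I*√26 - (10²)² = I*√26 - 1*100² = I*√26 - 1*10000 = I*√26 - 10000 = -10000 + I*√26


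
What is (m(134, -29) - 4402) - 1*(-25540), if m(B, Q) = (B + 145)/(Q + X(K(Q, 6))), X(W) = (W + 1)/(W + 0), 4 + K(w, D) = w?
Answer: 19543443/925 ≈ 21128.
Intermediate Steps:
K(w, D) = -4 + w
X(W) = (1 + W)/W
m(B, Q) = (145 + B)/(Q + (-3 + Q)/(-4 + Q)) (m(B, Q) = (B + 145)/(Q + (1 + (-4 + Q))/(-4 + Q)) = (145 + B)/(Q + (-3 + Q)/(-4 + Q)))
(m(134, -29) - 4402) - 1*(-25540) = ((-4 - 29)*(145 + 134)/(-3 - 29 - 29*(-4 - 29)) - 4402) - 1*(-25540) = (-33*279/(-3 - 29 - 29*(-33)) - 4402) + 25540 = (-33*279/(-3 - 29 + 957) - 4402) + 25540 = (-33*279/925 - 4402) + 25540 = ((1/925)*(-33)*279 - 4402) + 25540 = (-9207/925 - 4402) + 25540 = -4081057/925 + 25540 = 19543443/925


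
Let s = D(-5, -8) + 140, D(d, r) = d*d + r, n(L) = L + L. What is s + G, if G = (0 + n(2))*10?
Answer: 197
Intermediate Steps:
n(L) = 2*L
D(d, r) = r + d² (D(d, r) = d² + r = r + d²)
G = 40 (G = (0 + 2*2)*10 = (0 + 4)*10 = 4*10 = 40)
s = 157 (s = (-8 + (-5)²) + 140 = (-8 + 25) + 140 = 17 + 140 = 157)
s + G = 157 + 40 = 197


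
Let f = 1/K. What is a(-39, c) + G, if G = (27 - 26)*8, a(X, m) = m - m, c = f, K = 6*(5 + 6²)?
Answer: 8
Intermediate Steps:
K = 246 (K = 6*(5 + 36) = 6*41 = 246)
f = 1/246 ≈ 0.0040650
c = 1/246 ≈ 0.0040650
a(X, m) = 0
G = 8 (G = 1*8 = 8)
a(-39, c) + G = 0 + 8 = 8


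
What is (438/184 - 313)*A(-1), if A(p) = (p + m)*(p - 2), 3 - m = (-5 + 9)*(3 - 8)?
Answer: 943041/46 ≈ 20501.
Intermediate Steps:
m = 23 (m = 3 - (-5 + 9)*(3 - 8) = 3 - 4*(-5) = 3 - 1*(-20) = 3 + 20 = 23)
A(p) = (-2 + p)*(23 + p) (A(p) = (p + 23)*(p - 2) = (23 + p)*(-2 + p) = (-2 + p)*(23 + p))
(438/184 - 313)*A(-1) = (438/184 - 313)*(-46 + (-1)² + 21*(-1)) = (438*(1/184) - 313)*(-46 + 1 - 21) = (219/92 - 313)*(-66) = -28577/92*(-66) = 943041/46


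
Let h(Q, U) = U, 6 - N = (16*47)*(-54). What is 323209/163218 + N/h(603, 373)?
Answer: 6749492809/60880314 ≈ 110.86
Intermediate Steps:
N = 40614 (N = 6 - 16*47*(-54) = 6 - 752*(-54) = 6 - 1*(-40608) = 6 + 40608 = 40614)
323209/163218 + N/h(603, 373) = 323209/163218 + 40614/373 = 6749492809/60880314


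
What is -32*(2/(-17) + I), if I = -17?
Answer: 9312/17 ≈ 547.76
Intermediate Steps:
-32*(2/(-17) + I) = -32*(2/(-17) - 17) = -32*(2*(-1/17) - 17) = -32*(-2/17 - 17) = -32*(-291/17) = 9312/17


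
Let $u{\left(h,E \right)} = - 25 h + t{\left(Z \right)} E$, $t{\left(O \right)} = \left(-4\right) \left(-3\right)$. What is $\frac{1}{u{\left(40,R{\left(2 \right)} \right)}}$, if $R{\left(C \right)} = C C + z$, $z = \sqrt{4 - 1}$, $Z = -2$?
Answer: $- \frac{119}{113234} - \frac{3 \sqrt{3}}{226468} \approx -0.0010739$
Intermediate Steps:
$t{\left(O \right)} = 12$
$z = \sqrt{3} \approx 1.732$
$R{\left(C \right)} = \sqrt{3} + C^{2}$ ($R{\left(C \right)} = C C + \sqrt{3} = C^{2} + \sqrt{3} = \sqrt{3} + C^{2}$)
$u{\left(h,E \right)} = - 25 h + 12 E$
$\frac{1}{u{\left(40,R{\left(2 \right)} \right)}} = \frac{1}{\left(-25\right) 40 + 12 \left(\sqrt{3} + 2^{2}\right)} = \frac{1}{-1000 + 12 \left(\sqrt{3} + 4\right)} = \frac{1}{-1000 + 12 \left(4 + \sqrt{3}\right)} = \frac{1}{-1000 + \left(48 + 12 \sqrt{3}\right)} = \frac{1}{-952 + 12 \sqrt{3}}$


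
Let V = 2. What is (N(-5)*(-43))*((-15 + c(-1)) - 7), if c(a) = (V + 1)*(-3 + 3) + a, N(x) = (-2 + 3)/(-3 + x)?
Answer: -989/8 ≈ -123.63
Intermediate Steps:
N(x) = 1/(-3 + x)
c(a) = a (c(a) = (2 + 1)*(-3 + 3) + a = 3*0 + a = 0 + a = a)
(N(-5)*(-43))*((-15 + c(-1)) - 7) = (-43/(-3 - 5))*((-15 - 1) - 7) = (-43/(-8))*(-16 - 7) = -1/8*(-43)*(-23) = (43/8)*(-23) = -989/8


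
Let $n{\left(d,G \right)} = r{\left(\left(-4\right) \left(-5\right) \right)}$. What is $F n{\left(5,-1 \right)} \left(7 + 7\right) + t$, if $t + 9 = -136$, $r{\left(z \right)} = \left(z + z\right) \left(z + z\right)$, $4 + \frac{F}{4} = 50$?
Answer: $4121455$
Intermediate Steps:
$F = 184$ ($F = -16 + 4 \cdot 50 = -16 + 200 = 184$)
$r{\left(z \right)} = 4 z^{2}$ ($r{\left(z \right)} = 2 z 2 z = 4 z^{2}$)
$n{\left(d,G \right)} = 1600$ ($n{\left(d,G \right)} = 4 \left(\left(-4\right) \left(-5\right)\right)^{2} = 4 \cdot 20^{2} = 4 \cdot 400 = 1600$)
$t = -145$ ($t = -9 - 136 = -145$)
$F n{\left(5,-1 \right)} \left(7 + 7\right) + t = 184 \cdot 1600 \left(7 + 7\right) - 145 = 184 \cdot 1600 \cdot 14 - 145 = 184 \cdot 22400 - 145 = 4121600 - 145 = 4121455$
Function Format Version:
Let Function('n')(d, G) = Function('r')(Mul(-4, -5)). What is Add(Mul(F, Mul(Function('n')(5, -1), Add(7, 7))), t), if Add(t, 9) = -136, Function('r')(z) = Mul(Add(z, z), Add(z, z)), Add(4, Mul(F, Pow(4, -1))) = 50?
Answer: 4121455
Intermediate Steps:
F = 184 (F = Add(-16, Mul(4, 50)) = Add(-16, 200) = 184)
Function('r')(z) = Mul(4, Pow(z, 2)) (Function('r')(z) = Mul(Mul(2, z), Mul(2, z)) = Mul(4, Pow(z, 2)))
Function('n')(d, G) = 1600 (Function('n')(d, G) = Mul(4, Pow(Mul(-4, -5), 2)) = Mul(4, Pow(20, 2)) = Mul(4, 400) = 1600)
t = -145 (t = Add(-9, -136) = -145)
Add(Mul(F, Mul(Function('n')(5, -1), Add(7, 7))), t) = Add(Mul(184, Mul(1600, Add(7, 7))), -145) = Add(Mul(184, Mul(1600, 14)), -145) = Add(Mul(184, 22400), -145) = Add(4121600, -145) = 4121455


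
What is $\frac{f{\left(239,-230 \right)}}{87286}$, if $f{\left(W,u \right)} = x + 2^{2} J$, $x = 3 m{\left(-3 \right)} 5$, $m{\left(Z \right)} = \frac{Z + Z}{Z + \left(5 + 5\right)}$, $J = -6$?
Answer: $- \frac{129}{305501} \approx -0.00042226$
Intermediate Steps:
$m{\left(Z \right)} = \frac{2 Z}{10 + Z}$ ($m{\left(Z \right)} = \frac{2 Z}{Z + 10} = \frac{2 Z}{10 + Z}$)
$x = - \frac{90}{7}$ ($x = 3 \cdot 2 \left(-3\right) \frac{1}{10 - 3} \cdot 5 = 3 \cdot 2 \left(-3\right) \frac{1}{7} \cdot 5 = 3 \left(- \frac{6}{7}\right) 5 = \left(- \frac{18}{7}\right) 5 = - \frac{90}{7} \approx -12.857$)
$f{\left(W,u \right)} = - \frac{258}{7}$ ($f{\left(W,u \right)} = - \frac{90}{7} + 2^{2} \left(-6\right) = - \frac{90}{7} + 4 \left(-6\right) = - \frac{90}{7} - 24 = - \frac{258}{7}$)
$\frac{f{\left(239,-230 \right)}}{87286} = - \frac{258}{7 \cdot 87286} = \left(- \frac{258}{7}\right) \frac{1}{87286} = - \frac{129}{305501}$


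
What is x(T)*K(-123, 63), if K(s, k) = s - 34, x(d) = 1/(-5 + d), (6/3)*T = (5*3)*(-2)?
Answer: 157/20 ≈ 7.8500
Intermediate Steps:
T = -15 (T = ((5*3)*(-2))/2 = (15*(-2))/2 = (½)*(-30) = -15)
K(s, k) = -34 + s
x(T)*K(-123, 63) = (-34 - 123)/(-5 - 15) = -157/(-20) = -1/20*(-157) = 157/20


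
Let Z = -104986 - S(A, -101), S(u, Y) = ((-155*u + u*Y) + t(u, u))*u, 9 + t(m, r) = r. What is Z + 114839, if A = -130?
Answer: 4318183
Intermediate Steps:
t(m, r) = -9 + r
S(u, Y) = u*(-9 - 154*u + Y*u) (S(u, Y) = ((-155*u + u*Y) + (-9 + u))*u = ((-155*u + Y*u) + (-9 + u))*u = (-9 - 154*u + Y*u)*u = u*(-9 - 154*u + Y*u))
Z = 4203344 (Z = -104986 - (-130)*(-9 - 154*(-130) - 101*(-130)) = -104986 - (-130)*(-9 + 20020 + 13130) = -104986 - (-130)*33141 = -104986 - 1*(-4308330) = -104986 + 4308330 = 4203344)
Z + 114839 = 4203344 + 114839 = 4318183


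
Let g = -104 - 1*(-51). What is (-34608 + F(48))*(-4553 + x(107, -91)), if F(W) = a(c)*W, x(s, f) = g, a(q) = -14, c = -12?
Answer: 162499680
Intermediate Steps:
g = -53 (g = -104 + 51 = -53)
x(s, f) = -53
F(W) = -14*W
(-34608 + F(48))*(-4553 + x(107, -91)) = (-34608 - 14*48)*(-4553 - 53) = (-34608 - 672)*(-4606) = -35280*(-4606) = 162499680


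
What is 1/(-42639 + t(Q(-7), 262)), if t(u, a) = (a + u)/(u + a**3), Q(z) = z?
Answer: -5994907/255616839488 ≈ -2.3453e-5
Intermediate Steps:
t(u, a) = (a + u)/(u + a**3)
1/(-42639 + t(Q(-7), 262)) = 1/(-42639 + (262 - 7)/(-7 + 262**3)) = 1/(-42639 + 255/(-7 + 17984728)) = 1/(-42639 + 255/17984721) = 1/(-42639 + (1/17984721)*255) = 1/(-42639 + 85/5994907) = 1/(-255616839488/5994907) = -5994907/255616839488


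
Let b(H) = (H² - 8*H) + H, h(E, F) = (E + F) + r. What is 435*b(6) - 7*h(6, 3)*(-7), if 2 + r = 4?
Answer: -2071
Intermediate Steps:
r = 2 (r = -2 + 4 = 2)
h(E, F) = 2 + E + F (h(E, F) = (E + F) + 2 = 2 + E + F)
b(H) = H² - 7*H
435*b(6) - 7*h(6, 3)*(-7) = 435*(6*(-7 + 6)) - 7*(2 + 6 + 3)*(-7) = 435*(6*(-1)) - 7*11*(-7) = 435*(-6) - 77*(-7) = -2610 + 539 = -2071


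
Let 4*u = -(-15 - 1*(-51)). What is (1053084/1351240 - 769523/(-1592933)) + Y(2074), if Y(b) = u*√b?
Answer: 679325628473/538108696730 - 9*√2074 ≈ -408.61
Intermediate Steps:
u = -9 (u = (-(-15 - 1*(-51)))/4 = (-(-15 + 51))/4 = (-1*36)/4 = (¼)*(-36) = -9)
Y(b) = -9*√b
(1053084/1351240 - 769523/(-1592933)) + Y(2074) = (1053084/1351240 - 769523/(-1592933)) - 9*√2074 = (1053084*(1/1351240) - 769523*(-1/1592933)) - 9*√2074 = (263271/337810 + 769523/1592933) - 9*√2074 = 679325628473/538108696730 - 9*√2074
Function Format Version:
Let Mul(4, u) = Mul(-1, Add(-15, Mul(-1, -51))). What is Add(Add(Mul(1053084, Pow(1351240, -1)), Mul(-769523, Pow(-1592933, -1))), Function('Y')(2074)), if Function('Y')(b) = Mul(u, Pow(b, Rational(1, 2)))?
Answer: Add(Rational(679325628473, 538108696730), Mul(-9, Pow(2074, Rational(1, 2)))) ≈ -408.61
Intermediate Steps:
u = -9 (u = Mul(Rational(1, 4), Mul(-1, Add(-15, Mul(-1, -51)))) = Mul(Rational(1, 4), Mul(-1, Add(-15, 51))) = Mul(Rational(1, 4), Mul(-1, 36)) = Mul(Rational(1, 4), -36) = -9)
Function('Y')(b) = Mul(-9, Pow(b, Rational(1, 2)))
Add(Add(Mul(1053084, Pow(1351240, -1)), Mul(-769523, Pow(-1592933, -1))), Function('Y')(2074)) = Add(Add(Mul(1053084, Pow(1351240, -1)), Mul(-769523, Pow(-1592933, -1))), Mul(-9, Pow(2074, Rational(1, 2)))) = Add(Add(Mul(1053084, Rational(1, 1351240)), Mul(-769523, Rational(-1, 1592933))), Mul(-9, Pow(2074, Rational(1, 2)))) = Add(Add(Rational(263271, 337810), Rational(769523, 1592933)), Mul(-9, Pow(2074, Rational(1, 2)))) = Add(Rational(679325628473, 538108696730), Mul(-9, Pow(2074, Rational(1, 2))))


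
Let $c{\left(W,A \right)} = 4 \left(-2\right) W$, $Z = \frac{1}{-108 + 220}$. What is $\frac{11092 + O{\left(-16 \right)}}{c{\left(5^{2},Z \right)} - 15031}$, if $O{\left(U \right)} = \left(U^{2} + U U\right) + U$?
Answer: $- \frac{11588}{15231} \approx -0.76082$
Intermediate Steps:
$Z = \frac{1}{112} \approx 0.0089286$
$c{\left(W,A \right)} = - 8 W$
$O{\left(U \right)} = U + 2 U^{2}$ ($O{\left(U \right)} = \left(U^{2} + U^{2}\right) + U = 2 U^{2} + U = U + 2 U^{2}$)
$\frac{11092 + O{\left(-16 \right)}}{c{\left(5^{2},Z \right)} - 15031} = \frac{11092 - 16 \left(1 + 2 \left(-16\right)\right)}{- 8 \cdot 5^{2} - 15031} = \frac{11092 - 16 \left(1 - 32\right)}{\left(-8\right) 25 - 15031} = \frac{11092 - -496}{-200 - 15031} = \frac{11092 + 496}{-15231} = 11588 \left(- \frac{1}{15231}\right) = - \frac{11588}{15231}$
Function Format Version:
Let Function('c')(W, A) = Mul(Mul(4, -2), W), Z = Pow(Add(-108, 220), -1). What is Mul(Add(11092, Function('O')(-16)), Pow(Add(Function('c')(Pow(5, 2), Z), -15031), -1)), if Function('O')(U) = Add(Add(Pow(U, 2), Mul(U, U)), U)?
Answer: Rational(-11588, 15231) ≈ -0.76082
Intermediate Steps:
Z = Rational(1, 112) (Z = Pow(112, -1) = Rational(1, 112) ≈ 0.0089286)
Function('c')(W, A) = Mul(-8, W)
Function('O')(U) = Add(U, Mul(2, Pow(U, 2))) (Function('O')(U) = Add(Add(Pow(U, 2), Pow(U, 2)), U) = Add(Mul(2, Pow(U, 2)), U) = Add(U, Mul(2, Pow(U, 2))))
Mul(Add(11092, Function('O')(-16)), Pow(Add(Function('c')(Pow(5, 2), Z), -15031), -1)) = Mul(Add(11092, Mul(-16, Add(1, Mul(2, -16)))), Pow(Add(Mul(-8, Pow(5, 2)), -15031), -1)) = Mul(Add(11092, Mul(-16, Add(1, -32))), Pow(Add(Mul(-8, 25), -15031), -1)) = Mul(Add(11092, Mul(-16, -31)), Pow(Add(-200, -15031), -1)) = Mul(Add(11092, 496), Pow(-15231, -1)) = Mul(11588, Rational(-1, 15231)) = Rational(-11588, 15231)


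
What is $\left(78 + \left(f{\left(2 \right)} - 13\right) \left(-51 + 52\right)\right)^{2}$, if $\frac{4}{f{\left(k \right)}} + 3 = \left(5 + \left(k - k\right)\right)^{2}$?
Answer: $\frac{514089}{121} \approx 4248.7$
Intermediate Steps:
$f{\left(k \right)} = \frac{2}{11}$ ($f{\left(k \right)} = \frac{4}{-3 + \left(5 + \left(k - k\right)\right)^{2}} = \frac{4}{-3 + \left(5 + 0\right)^{2}} = \frac{4}{-3 + 5^{2}} = \frac{4}{-3 + 25} = \frac{4}{22} = 4 \cdot \frac{1}{22} = \frac{2}{11}$)
$\left(78 + \left(f{\left(2 \right)} - 13\right) \left(-51 + 52\right)\right)^{2} = \left(78 + \left(\frac{2}{11} - 13\right) \left(-51 + 52\right)\right)^{2} = \left(78 - \frac{141}{11}\right)^{2} = \left(\frac{717}{11}\right)^{2} = \frac{514089}{121}$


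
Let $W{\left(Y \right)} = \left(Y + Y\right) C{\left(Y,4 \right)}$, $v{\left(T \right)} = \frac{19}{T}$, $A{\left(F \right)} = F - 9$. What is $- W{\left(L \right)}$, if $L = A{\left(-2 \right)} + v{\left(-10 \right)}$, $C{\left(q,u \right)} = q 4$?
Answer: $- \frac{33282}{25} \approx -1331.3$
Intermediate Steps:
$A{\left(F \right)} = -9 + F$
$C{\left(q,u \right)} = 4 q$
$L = - \frac{129}{10}$ ($L = \left(-9 - 2\right) + \frac{19}{-10} = -11 + 19 \left(- \frac{1}{10}\right) = -11 - \frac{19}{10} = - \frac{129}{10} \approx -12.9$)
$W{\left(Y \right)} = 8 Y^{2}$ ($W{\left(Y \right)} = \left(Y + Y\right) 4 Y = 2 Y 4 Y = 8 Y^{2}$)
$- W{\left(L \right)} = - 8 \left(- \frac{129}{10}\right)^{2} = - \frac{8 \cdot 16641}{100} = \left(-1\right) \frac{33282}{25} = - \frac{33282}{25}$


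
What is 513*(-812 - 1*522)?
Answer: -684342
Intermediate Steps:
513*(-812 - 1*522) = 513*(-812 - 522) = 513*(-1334) = -684342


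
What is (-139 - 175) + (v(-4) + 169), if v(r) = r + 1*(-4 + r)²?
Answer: -85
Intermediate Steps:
v(r) = r + (-4 + r)²
(-139 - 175) + (v(-4) + 169) = (-139 - 175) + ((-4 + (-4 - 4)²) + 169) = -314 + ((-4 + (-8)²) + 169) = -314 + ((-4 + 64) + 169) = -314 + (60 + 169) = -314 + 229 = -85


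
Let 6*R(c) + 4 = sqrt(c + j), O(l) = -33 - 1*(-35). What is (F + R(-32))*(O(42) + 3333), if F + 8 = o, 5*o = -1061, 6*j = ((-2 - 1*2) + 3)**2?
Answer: -2209771/3 + 3335*I*sqrt(1146)/36 ≈ -7.3659e+5 + 3136.1*I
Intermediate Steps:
O(l) = 2 (O(l) = -33 + 35 = 2)
j = 1/6 (j = ((-2 - 1*2) + 3)**2/6 = ((-2 - 2) + 3)**2/6 = (-4 + 3)**2/6 = (1/6)*(-1)**2 = (1/6)*1 = 1/6 ≈ 0.16667)
o = -1061/5 (o = (1/5)*(-1061) = -1061/5 ≈ -212.20)
F = -1101/5 (F = -8 - 1061/5 = -1101/5 ≈ -220.20)
R(c) = -2/3 + sqrt(1/6 + c)/6 (R(c) = -2/3 + sqrt(c + 1/6)/6 = -2/3 + sqrt(1/6 + c)/6)
(F + R(-32))*(O(42) + 3333) = (-1101/5 + (-2/3 + sqrt(6 + 36*(-32))/36))*(2 + 3333) = (-1101/5 + (-2/3 + sqrt(6 - 1152)/36))*3335 = (-1101/5 + (-2/3 + sqrt(-1146)/36))*3335 = (-1101/5 + (-2/3 + (I*sqrt(1146))/36))*3335 = (-1101/5 + (-2/3 + I*sqrt(1146)/36))*3335 = (-3313/15 + I*sqrt(1146)/36)*3335 = -2209771/3 + 3335*I*sqrt(1146)/36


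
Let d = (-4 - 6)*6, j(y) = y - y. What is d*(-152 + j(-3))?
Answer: 9120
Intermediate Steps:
j(y) = 0
d = -60 (d = -10*6 = -60)
d*(-152 + j(-3)) = -60*(-152 + 0) = -60*(-152) = 9120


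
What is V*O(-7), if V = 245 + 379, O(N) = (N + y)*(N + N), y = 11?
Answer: -34944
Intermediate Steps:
O(N) = 2*N*(11 + N) (O(N) = (N + 11)*(N + N) = (11 + N)*(2*N) = 2*N*(11 + N))
V = 624
V*O(-7) = 624*(2*(-7)*(11 - 7)) = 624*(2*(-7)*4) = 624*(-56) = -34944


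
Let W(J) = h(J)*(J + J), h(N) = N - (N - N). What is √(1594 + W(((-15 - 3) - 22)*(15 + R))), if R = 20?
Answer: √3921594 ≈ 1980.3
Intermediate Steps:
h(N) = N (h(N) = N - 1*0 = N + 0 = N)
W(J) = 2*J² (W(J) = J*(J + J) = J*(2*J) = 2*J²)
√(1594 + W(((-15 - 3) - 22)*(15 + R))) = √(1594 + 2*(((-15 - 3) - 22)*(15 + 20))²) = √(1594 + 2*((-18 - 22)*35)²) = √(1594 + 2*(-40*35)²) = √(1594 + 2*(-1400)²) = √(1594 + 2*1960000) = √(1594 + 3920000) = √3921594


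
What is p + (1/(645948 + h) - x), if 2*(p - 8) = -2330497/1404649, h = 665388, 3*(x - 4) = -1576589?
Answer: 968014038810532141/1841966801064 ≈ 5.2553e+5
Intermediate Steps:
x = -1576577/3 (x = 4 + (⅓)*(-1576589) = 4 - 1576589/3 = -1576577/3 ≈ -5.2553e+5)
p = 20143887/2809298 (p = 8 + (-2330497/1404649)/2 = 8 + (-2330497*1/1404649)/2 = 8 + (½)*(-2330497/1404649) = 8 - 2330497/2809298 = 20143887/2809298 ≈ 7.1704)
p + (1/(645948 + h) - x) = 20143887/2809298 + (1/(645948 + 665388) - 1*(-1576577/3)) = 20143887/2809298 + (1/1311336 + 1576577/3) = 20143887/2809298 + 689140725625/1311336 = 968014038810532141/1841966801064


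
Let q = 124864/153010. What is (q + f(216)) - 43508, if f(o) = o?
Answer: -3311992028/76505 ≈ -43291.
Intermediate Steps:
q = 62432/76505 (q = 124864*(1/153010) = 62432/76505 ≈ 0.81605)
(q + f(216)) - 43508 = (62432/76505 + 216) - 43508 = 16587512/76505 - 43508 = -3311992028/76505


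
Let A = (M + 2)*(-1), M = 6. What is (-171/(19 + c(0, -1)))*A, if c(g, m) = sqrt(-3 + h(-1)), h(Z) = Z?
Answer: 25992/365 - 2736*I/365 ≈ 71.211 - 7.4959*I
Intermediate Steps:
c(g, m) = 2*I (c(g, m) = sqrt(-3 - 1) = sqrt(-4) = 2*I)
A = -8 (A = (6 + 2)*(-1) = 8*(-1) = -8)
(-171/(19 + c(0, -1)))*A = (-171/(19 + 2*I))*(-8) = (((19 - 2*I)/365)*(-171))*(-8) = -171*(19 - 2*I)/365*(-8) = 1368*(19 - 2*I)/365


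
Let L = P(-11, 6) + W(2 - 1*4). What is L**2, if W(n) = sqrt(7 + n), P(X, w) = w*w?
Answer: (36 + sqrt(5))**2 ≈ 1462.0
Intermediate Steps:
P(X, w) = w**2
L = 36 + sqrt(5) (L = 6**2 + sqrt(7 + (2 - 1*4)) = 36 + sqrt(7 + (2 - 4)) = 36 + sqrt(7 - 2) = 36 + sqrt(5) ≈ 38.236)
L**2 = (36 + sqrt(5))**2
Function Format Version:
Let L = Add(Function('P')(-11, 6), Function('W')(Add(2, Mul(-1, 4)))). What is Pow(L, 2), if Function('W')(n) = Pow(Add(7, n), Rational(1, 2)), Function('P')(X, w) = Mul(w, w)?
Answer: Pow(Add(36, Pow(5, Rational(1, 2))), 2) ≈ 1462.0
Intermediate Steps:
Function('P')(X, w) = Pow(w, 2)
L = Add(36, Pow(5, Rational(1, 2))) (L = Add(Pow(6, 2), Pow(Add(7, Add(2, Mul(-1, 4))), Rational(1, 2))) = Add(36, Pow(Add(7, Add(2, -4)), Rational(1, 2))) = Add(36, Pow(Add(7, -2), Rational(1, 2))) = Add(36, Pow(5, Rational(1, 2))) ≈ 38.236)
Pow(L, 2) = Pow(Add(36, Pow(5, Rational(1, 2))), 2)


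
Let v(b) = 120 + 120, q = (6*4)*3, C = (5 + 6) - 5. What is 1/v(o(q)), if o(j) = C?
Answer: 1/240 ≈ 0.0041667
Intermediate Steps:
C = 6 (C = 11 - 5 = 6)
q = 72 (q = 24*3 = 72)
o(j) = 6
v(b) = 240
1/v(o(q)) = 1/240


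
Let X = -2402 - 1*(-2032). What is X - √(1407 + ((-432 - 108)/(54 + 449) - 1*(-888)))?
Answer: -370 - 9*√7165235/503 ≈ -417.90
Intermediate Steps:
X = -370 (X = -2402 + 2032 = -370)
X - √(1407 + ((-432 - 108)/(54 + 449) - 1*(-888))) = -370 - √(1407 + ((-432 - 108)/(54 + 449) - 1*(-888))) = -370 - √(1407 + (-540/503 + 888)) = -370 - √(1407 + 446124/503) = -370 - √(1153845/503) = -370 - 9*√7165235/503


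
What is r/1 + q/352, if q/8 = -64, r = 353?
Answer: 3867/11 ≈ 351.55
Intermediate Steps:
q = -512 (q = 8*(-64) = -512)
r/1 + q/352 = 353/1 - 512/352 = 353*1 - 512*1/352 = 353 - 16/11 = 3867/11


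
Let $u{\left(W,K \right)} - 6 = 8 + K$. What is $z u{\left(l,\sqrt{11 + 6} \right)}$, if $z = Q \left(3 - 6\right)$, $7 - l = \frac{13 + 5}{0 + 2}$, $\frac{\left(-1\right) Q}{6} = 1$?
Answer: $252 + 18 \sqrt{17} \approx 326.22$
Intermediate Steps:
$Q = -6$ ($Q = \left(-6\right) 1 = -6$)
$l = -2$ ($l = 7 - \frac{13 + 5}{0 + 2} = 7 - \frac{18}{2} = 7 - 18 \cdot \frac{1}{2} = 7 - 9 = -2$)
$u{\left(W,K \right)} = 14 + K$ ($u{\left(W,K \right)} = 6 + \left(8 + K\right) = 14 + K$)
$z = 18$ ($z = - 6 \left(3 - 6\right) = \left(-6\right) \left(-3\right) = 18$)
$z u{\left(l,\sqrt{11 + 6} \right)} = 18 \left(14 + \sqrt{11 + 6}\right) = 18 \left(14 + \sqrt{17}\right) = 252 + 18 \sqrt{17}$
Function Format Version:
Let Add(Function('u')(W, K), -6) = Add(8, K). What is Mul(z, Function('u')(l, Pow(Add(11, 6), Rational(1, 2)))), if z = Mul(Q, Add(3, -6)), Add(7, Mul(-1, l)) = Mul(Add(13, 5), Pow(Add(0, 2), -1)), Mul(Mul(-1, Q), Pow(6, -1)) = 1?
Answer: Add(252, Mul(18, Pow(17, Rational(1, 2)))) ≈ 326.22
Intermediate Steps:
Q = -6 (Q = Mul(-6, 1) = -6)
l = -2 (l = Add(7, Mul(-1, Mul(Add(13, 5), Pow(Add(0, 2), -1)))) = Add(7, Mul(-1, Mul(18, Pow(2, -1)))) = Add(7, Mul(-1, Mul(18, Rational(1, 2)))) = Add(7, Mul(-1, 9)) = Add(7, -9) = -2)
Function('u')(W, K) = Add(14, K) (Function('u')(W, K) = Add(6, Add(8, K)) = Add(14, K))
z = 18 (z = Mul(-6, Add(3, -6)) = Mul(-6, -3) = 18)
Mul(z, Function('u')(l, Pow(Add(11, 6), Rational(1, 2)))) = Mul(18, Add(14, Pow(Add(11, 6), Rational(1, 2)))) = Mul(18, Add(14, Pow(17, Rational(1, 2)))) = Add(252, Mul(18, Pow(17, Rational(1, 2))))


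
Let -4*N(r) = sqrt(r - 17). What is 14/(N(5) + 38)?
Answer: 2128/5779 + 28*I*sqrt(3)/5779 ≈ 0.36823 + 0.008392*I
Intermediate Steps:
N(r) = -sqrt(-17 + r)/4 (N(r) = -sqrt(r - 17)/4 = -sqrt(-17 + r)/4)
14/(N(5) + 38) = 14/(-sqrt(-17 + 5)/4 + 38) = 14/(-I*sqrt(3)/2 + 38) = 14/(38 - I*sqrt(3)/2)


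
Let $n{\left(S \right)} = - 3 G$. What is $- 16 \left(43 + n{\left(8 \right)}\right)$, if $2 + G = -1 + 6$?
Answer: $-544$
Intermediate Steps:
$G = 3$ ($G = -2 + \left(-1 + 6\right) = -2 + 5 = 3$)
$n{\left(S \right)} = -9$ ($n{\left(S \right)} = \left(-3\right) 3 = -9$)
$- 16 \left(43 + n{\left(8 \right)}\right) = - 16 \left(43 - 9\right) = \left(-16\right) 34 = -544$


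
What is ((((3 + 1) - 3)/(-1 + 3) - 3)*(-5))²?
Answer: 625/4 ≈ 156.25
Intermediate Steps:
((((3 + 1) - 3)/(-1 + 3) - 3)*(-5))² = (((4 - 3)/2 - 3)*(-5))² = ((1*(½) - 3)*(-5))² = ((½ - 3)*(-5))² = (-5/2*(-5))² = (25/2)² = 625/4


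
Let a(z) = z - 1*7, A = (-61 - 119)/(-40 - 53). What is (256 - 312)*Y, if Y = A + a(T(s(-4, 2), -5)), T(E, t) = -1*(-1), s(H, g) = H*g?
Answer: 7056/31 ≈ 227.61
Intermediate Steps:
T(E, t) = 1
A = 60/31 (A = -180/(-93) = -180*(-1/93) = 60/31 ≈ 1.9355)
a(z) = -7 + z (a(z) = z - 7 = -7 + z)
Y = -126/31 (Y = 60/31 + (-7 + 1) = 60/31 - 6 = -126/31 ≈ -4.0645)
(256 - 312)*Y = (256 - 312)*(-126/31) = -56*(-126/31) = 7056/31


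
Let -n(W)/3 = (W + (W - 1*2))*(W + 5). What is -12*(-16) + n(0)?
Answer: 222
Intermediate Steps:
n(W) = -3*(-2 + 2*W)*(5 + W) (n(W) = -3*(W + (W - 1*2))*(W + 5) = -3*(W + (W - 2))*(5 + W) = -3*(W + (-2 + W))*(5 + W) = -3*(-2 + 2*W)*(5 + W))
-12*(-16) + n(0) = -12*(-16) + (30 - 24*0 - 6*0²) = 192 + (30 + 0 - 6*0) = 192 + (30 + 0 + 0) = 192 + 30 = 222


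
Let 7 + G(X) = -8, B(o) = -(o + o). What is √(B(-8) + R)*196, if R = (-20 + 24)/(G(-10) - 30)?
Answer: 392*√895/15 ≈ 781.82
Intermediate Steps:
B(o) = -2*o
G(X) = -15 (G(X) = -7 - 8 = -15)
R = -4/45 (R = (-20 + 24)/(-15 - 30) = 4/(-45) = 4*(-1/45) = -4/45 ≈ -0.088889)
√(B(-8) + R)*196 = √(-2*(-8) - 4/45)*196 = √(16 - 4/45)*196 = √(716/45)*196 = (2*√895/15)*196 = 392*√895/15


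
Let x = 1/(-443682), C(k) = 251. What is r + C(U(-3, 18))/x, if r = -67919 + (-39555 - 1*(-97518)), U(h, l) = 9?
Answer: -111374138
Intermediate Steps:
x = -1/443682 ≈ -2.2539e-6
r = -9956 (r = -67919 + (-39555 + 97518) = -67919 + 57963 = -9956)
r + C(U(-3, 18))/x = -9956 + 251/(-1/443682) = -9956 + 251*(-443682) = -9956 - 111364182 = -111374138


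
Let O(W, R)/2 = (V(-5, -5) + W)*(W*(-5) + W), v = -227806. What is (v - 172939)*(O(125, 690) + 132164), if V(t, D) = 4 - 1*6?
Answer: -3672427180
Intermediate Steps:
V(t, D) = -2 (V(t, D) = 4 - 6 = -2)
O(W, R) = -8*W*(-2 + W) (O(W, R) = 2*((-2 + W)*(W*(-5) + W)) = 2*((-2 + W)*(-5*W + W)) = 2*((-2 + W)*(-4*W)) = 2*(-4*W*(-2 + W)) = -8*W*(-2 + W))
(v - 172939)*(O(125, 690) + 132164) = (-227806 - 172939)*(8*125*(2 - 1*125) + 132164) = -400745*(8*125*(2 - 125) + 132164) = -400745*(8*125*(-123) + 132164) = -400745*(-123000 + 132164) = -400745*9164 = -3672427180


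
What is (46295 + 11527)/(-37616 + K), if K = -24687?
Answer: -57822/62303 ≈ -0.92808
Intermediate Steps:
(46295 + 11527)/(-37616 + K) = (46295 + 11527)/(-37616 - 24687) = 57822/(-62303) = 57822*(-1/62303) = -57822/62303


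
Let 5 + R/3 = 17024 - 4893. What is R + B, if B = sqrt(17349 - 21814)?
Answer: 36378 + I*sqrt(4465) ≈ 36378.0 + 66.821*I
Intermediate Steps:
R = 36378 (R = -15 + 3*(17024 - 4893) = -15 + 3*12131 = -15 + 36393 = 36378)
B = I*sqrt(4465) (B = sqrt(-4465) = I*sqrt(4465) ≈ 66.821*I)
R + B = 36378 + I*sqrt(4465)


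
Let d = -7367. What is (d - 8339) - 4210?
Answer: -19916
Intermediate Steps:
(d - 8339) - 4210 = (-7367 - 8339) - 4210 = -15706 - 4210 = -19916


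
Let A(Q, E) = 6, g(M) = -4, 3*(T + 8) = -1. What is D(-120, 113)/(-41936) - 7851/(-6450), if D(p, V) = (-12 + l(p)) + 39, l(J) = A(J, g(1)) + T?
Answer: 82270109/67621800 ≈ 1.2166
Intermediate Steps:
T = -25/3 (T = -8 + (⅓)*(-1) = -8 - ⅓ = -25/3 ≈ -8.3333)
l(J) = -7/3 (l(J) = 6 - 25/3 = -7/3)
D(p, V) = 74/3 (D(p, V) = (-12 - 7/3) + 39 = -43/3 + 39 = 74/3)
D(-120, 113)/(-41936) - 7851/(-6450) = (74/3)/(-41936) - 7851/(-6450) = (74/3)*(-1/41936) - 7851*(-1/6450) = -37/62904 + 2617/2150 = 82270109/67621800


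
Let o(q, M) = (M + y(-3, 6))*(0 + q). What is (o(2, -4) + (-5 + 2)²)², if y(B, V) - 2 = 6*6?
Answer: 5929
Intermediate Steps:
y(B, V) = 38 (y(B, V) = 2 + 6*6 = 2 + 36 = 38)
o(q, M) = q*(38 + M) (o(q, M) = (M + 38)*(0 + q) = (38 + M)*q = q*(38 + M))
(o(2, -4) + (-5 + 2)²)² = (2*(38 - 4) + (-5 + 2)²)² = (2*34 + (-3)²)² = (68 + 9)² = 77² = 5929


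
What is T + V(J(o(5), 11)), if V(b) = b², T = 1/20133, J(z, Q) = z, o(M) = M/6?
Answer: 18643/26844 ≈ 0.69449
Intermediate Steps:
o(M) = M/6 (o(M) = M*(⅙) = M/6)
T = 1/20133 ≈ 4.9670e-5
T + V(J(o(5), 11)) = 1/20133 + ((⅙)*5)² = 1/20133 + (⅚)² = 1/20133 + 25/36 = 18643/26844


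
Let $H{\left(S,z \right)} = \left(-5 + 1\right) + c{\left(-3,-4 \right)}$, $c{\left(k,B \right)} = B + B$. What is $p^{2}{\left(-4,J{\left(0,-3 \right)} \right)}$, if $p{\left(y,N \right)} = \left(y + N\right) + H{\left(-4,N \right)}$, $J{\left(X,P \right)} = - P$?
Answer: $169$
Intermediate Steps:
$c{\left(k,B \right)} = 2 B$
$H{\left(S,z \right)} = -12$ ($H{\left(S,z \right)} = \left(-5 + 1\right) + 2 \left(-4\right) = -4 - 8 = -12$)
$p{\left(y,N \right)} = -12 + N + y$ ($p{\left(y,N \right)} = \left(y + N\right) - 12 = \left(N + y\right) - 12 = -12 + N + y$)
$p^{2}{\left(-4,J{\left(0,-3 \right)} \right)} = \left(-12 - -3 - 4\right)^{2} = \left(-12 + 3 - 4\right)^{2} = \left(-13\right)^{2} = 169$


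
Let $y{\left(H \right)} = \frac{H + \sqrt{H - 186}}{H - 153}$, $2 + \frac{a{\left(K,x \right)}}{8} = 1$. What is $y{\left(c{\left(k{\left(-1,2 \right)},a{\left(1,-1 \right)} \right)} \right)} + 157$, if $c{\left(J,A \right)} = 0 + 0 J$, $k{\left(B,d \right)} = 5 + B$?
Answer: $157 - \frac{i \sqrt{186}}{153} \approx 157.0 - 0.089138 i$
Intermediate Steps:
$a{\left(K,x \right)} = -8$ ($a{\left(K,x \right)} = -16 + 8 \cdot 1 = -16 + 8 = -8$)
$c{\left(J,A \right)} = 0$ ($c{\left(J,A \right)} = 0 + 0 = 0$)
$y{\left(H \right)} = \frac{H + \sqrt{-186 + H}}{-153 + H}$
$y{\left(c{\left(k{\left(-1,2 \right)},a{\left(1,-1 \right)} \right)} \right)} + 157 = \frac{0 + \sqrt{-186 + 0}}{-153 + 0} + 157 = \frac{0 + \sqrt{-186}}{-153} + 157 = - \frac{0 + i \sqrt{186}}{153} + 157 = - \frac{i \sqrt{186}}{153} + 157 = 157 - \frac{i \sqrt{186}}{153}$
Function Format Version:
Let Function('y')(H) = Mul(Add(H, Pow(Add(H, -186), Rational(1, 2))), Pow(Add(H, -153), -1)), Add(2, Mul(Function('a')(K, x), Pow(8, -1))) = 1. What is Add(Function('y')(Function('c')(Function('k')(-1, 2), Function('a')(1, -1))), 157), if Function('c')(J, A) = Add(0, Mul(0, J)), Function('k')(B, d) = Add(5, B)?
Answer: Add(157, Mul(Rational(-1, 153), I, Pow(186, Rational(1, 2)))) ≈ Add(157.00, Mul(-0.089138, I))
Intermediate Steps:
Function('a')(K, x) = -8 (Function('a')(K, x) = Add(-16, Mul(8, 1)) = Add(-16, 8) = -8)
Function('c')(J, A) = 0 (Function('c')(J, A) = Add(0, 0) = 0)
Function('y')(H) = Mul(Pow(Add(-153, H), -1), Add(H, Pow(Add(-186, H), Rational(1, 2)))) (Function('y')(H) = Mul(Add(H, Pow(Add(-186, H), Rational(1, 2))), Pow(Add(-153, H), -1)) = Mul(Pow(Add(-153, H), -1), Add(H, Pow(Add(-186, H), Rational(1, 2)))))
Add(Function('y')(Function('c')(Function('k')(-1, 2), Function('a')(1, -1))), 157) = Add(Mul(Pow(Add(-153, 0), -1), Add(0, Pow(Add(-186, 0), Rational(1, 2)))), 157) = Add(Mul(Pow(-153, -1), Add(0, Pow(-186, Rational(1, 2)))), 157) = Add(Mul(Rational(-1, 153), Add(0, Mul(I, Pow(186, Rational(1, 2))))), 157) = Add(Mul(Rational(-1, 153), Mul(I, Pow(186, Rational(1, 2)))), 157) = Add(Mul(Rational(-1, 153), I, Pow(186, Rational(1, 2))), 157) = Add(157, Mul(Rational(-1, 153), I, Pow(186, Rational(1, 2))))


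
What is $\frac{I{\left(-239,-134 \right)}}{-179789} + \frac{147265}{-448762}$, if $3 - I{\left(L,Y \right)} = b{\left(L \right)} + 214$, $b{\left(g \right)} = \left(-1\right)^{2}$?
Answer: $- \frac{26381489541}{80682471218} \approx -0.32698$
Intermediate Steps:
$b{\left(g \right)} = 1$
$I{\left(L,Y \right)} = -212$ ($I{\left(L,Y \right)} = 3 - \left(1 + 214\right) = 3 - 215 = -212$)
$\frac{I{\left(-239,-134 \right)}}{-179789} + \frac{147265}{-448762} = - \frac{212}{-179789} + \frac{147265}{-448762} = \left(-212\right) \left(- \frac{1}{179789}\right) + 147265 \left(- \frac{1}{448762}\right) = \frac{212}{179789} - \frac{147265}{448762} = - \frac{26381489541}{80682471218}$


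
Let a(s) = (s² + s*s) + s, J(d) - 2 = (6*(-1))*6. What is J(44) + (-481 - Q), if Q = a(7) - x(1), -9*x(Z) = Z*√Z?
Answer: -5581/9 ≈ -620.11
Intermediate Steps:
x(Z) = -Z^(3/2)/9 (x(Z) = -Z*√Z/9 = -Z^(3/2)/9)
J(d) = -34 (J(d) = 2 + (6*(-1))*6 = 2 - 6*6 = 2 - 36 = -34)
a(s) = s + 2*s² (a(s) = (s² + s²) + s = 2*s² + s = s + 2*s²)
Q = 946/9 (Q = 7*(1 + 2*7) - (-1)*1^(3/2)/9 = 7*(1 + 14) - (-1)/9 = 7*15 - 1*(-⅑) = 105 + ⅑ = 946/9 ≈ 105.11)
J(44) + (-481 - Q) = -34 + (-481 - 1*946/9) = -34 + (-481 - 946/9) = -34 - 5275/9 = -5581/9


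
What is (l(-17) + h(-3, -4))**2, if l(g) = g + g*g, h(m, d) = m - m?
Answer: 73984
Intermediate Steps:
h(m, d) = 0
l(g) = g + g**2
(l(-17) + h(-3, -4))**2 = (-17*(1 - 17) + 0)**2 = (-17*(-16) + 0)**2 = (272 + 0)**2 = 272**2 = 73984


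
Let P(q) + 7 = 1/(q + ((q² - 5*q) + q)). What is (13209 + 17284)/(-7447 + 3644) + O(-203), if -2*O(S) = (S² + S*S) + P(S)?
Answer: -13108689258345/318067708 ≈ -41214.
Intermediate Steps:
P(q) = -7 + 1/(q² - 3*q) (P(q) = -7 + 1/(q + ((q² - 5*q) + q)) = -7 + 1/(q + (q² - 4*q)) = -7 + 1/(q² - 3*q))
O(S) = -S² - (1 - 7*S² + 21*S)/(2*S*(-3 + S)) (O(S) = -((S² + S*S) + (1 - 7*S² + 21*S)/(S*(-3 + S)))/2 = -((S² + S²) + (1 - 7*S² + 21*S)/(S*(-3 + S)))/2 = -(2*S² + (1 - 7*S² + 21*S)/(S*(-3 + S)))/2 = -S² - (1 - 7*S² + 21*S)/(2*S*(-3 + S)))
(13209 + 17284)/(-7447 + 3644) + O(-203) = (13209 + 17284)/(-7447 + 3644) + (½)*(-1 - 21*(-203) + 7*(-203)² + 2*(-203)³*(3 - 1*(-203)))/(-203*(-3 - 203)) = 30493/(-3803) + (½)*(-1/203)*(-1 + 4263 + 7*41209 + 2*(-8365427)*(3 + 203))/(-206) = 30493*(-1/3803) + (½)*(-1/203)*(-1/206)*(-1 + 4263 + 288463 + 2*(-8365427)*206) = -30493/3803 + (½)*(-1/203)*(-1/206)*(-1 + 4263 + 288463 - 3446555924) = -30493/3803 + (½)*(-1/203)*(-1/206)*(-3446263199) = -30493/3803 - 3446263199/83636 = -13108689258345/318067708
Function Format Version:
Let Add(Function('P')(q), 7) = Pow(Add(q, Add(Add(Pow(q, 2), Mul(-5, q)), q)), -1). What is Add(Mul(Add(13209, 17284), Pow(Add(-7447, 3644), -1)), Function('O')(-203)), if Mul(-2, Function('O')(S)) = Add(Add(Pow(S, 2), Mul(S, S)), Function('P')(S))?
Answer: Rational(-13108689258345, 318067708) ≈ -41214.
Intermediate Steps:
Function('P')(q) = Add(-7, Pow(Add(Pow(q, 2), Mul(-3, q)), -1)) (Function('P')(q) = Add(-7, Pow(Add(q, Add(Add(Pow(q, 2), Mul(-5, q)), q)), -1)) = Add(-7, Pow(Add(q, Add(Pow(q, 2), Mul(-4, q))), -1)) = Add(-7, Pow(Add(Pow(q, 2), Mul(-3, q)), -1)))
Function('O')(S) = Add(Mul(-1, Pow(S, 2)), Mul(Rational(-1, 2), Pow(S, -1), Pow(Add(-3, S), -1), Add(1, Mul(-7, Pow(S, 2)), Mul(21, S)))) (Function('O')(S) = Mul(Rational(-1, 2), Add(Add(Pow(S, 2), Mul(S, S)), Mul(Pow(S, -1), Pow(Add(-3, S), -1), Add(1, Mul(-7, Pow(S, 2)), Mul(21, S))))) = Mul(Rational(-1, 2), Add(Add(Pow(S, 2), Pow(S, 2)), Mul(Pow(S, -1), Pow(Add(-3, S), -1), Add(1, Mul(-7, Pow(S, 2)), Mul(21, S))))) = Mul(Rational(-1, 2), Add(Mul(2, Pow(S, 2)), Mul(Pow(S, -1), Pow(Add(-3, S), -1), Add(1, Mul(-7, Pow(S, 2)), Mul(21, S))))) = Add(Mul(-1, Pow(S, 2)), Mul(Rational(-1, 2), Pow(S, -1), Pow(Add(-3, S), -1), Add(1, Mul(-7, Pow(S, 2)), Mul(21, S)))))
Add(Mul(Add(13209, 17284), Pow(Add(-7447, 3644), -1)), Function('O')(-203)) = Add(Mul(Add(13209, 17284), Pow(Add(-7447, 3644), -1)), Mul(Rational(1, 2), Pow(-203, -1), Pow(Add(-3, -203), -1), Add(-1, Mul(-21, -203), Mul(7, Pow(-203, 2)), Mul(2, Pow(-203, 3), Add(3, Mul(-1, -203)))))) = Add(Mul(30493, Pow(-3803, -1)), Mul(Rational(1, 2), Rational(-1, 203), Pow(-206, -1), Add(-1, 4263, Mul(7, 41209), Mul(2, -8365427, Add(3, 203))))) = Add(Mul(30493, Rational(-1, 3803)), Mul(Rational(1, 2), Rational(-1, 203), Rational(-1, 206), Add(-1, 4263, 288463, Mul(2, -8365427, 206)))) = Add(Rational(-30493, 3803), Mul(Rational(1, 2), Rational(-1, 203), Rational(-1, 206), Add(-1, 4263, 288463, -3446555924))) = Add(Rational(-30493, 3803), Mul(Rational(1, 2), Rational(-1, 203), Rational(-1, 206), -3446263199)) = Add(Rational(-30493, 3803), Rational(-3446263199, 83636)) = Rational(-13108689258345, 318067708)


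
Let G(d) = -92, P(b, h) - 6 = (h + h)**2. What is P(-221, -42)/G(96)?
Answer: -3531/46 ≈ -76.761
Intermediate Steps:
P(b, h) = 6 + 4*h**2 (P(b, h) = 6 + (h + h)**2 = 6 + (2*h)**2 = 6 + 4*h**2)
P(-221, -42)/G(96) = (6 + 4*(-42)**2)/(-92) = (6 + 4*1764)*(-1/92) = (6 + 7056)*(-1/92) = 7062*(-1/92) = -3531/46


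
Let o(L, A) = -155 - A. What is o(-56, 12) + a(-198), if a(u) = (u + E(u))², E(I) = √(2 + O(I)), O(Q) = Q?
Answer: 38841 - 5544*I ≈ 38841.0 - 5544.0*I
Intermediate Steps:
E(I) = √(2 + I)
a(u) = (u + √(2 + u))²
o(-56, 12) + a(-198) = (-155 - 1*12) + (-198 + √(2 - 198))² = (-155 - 12) + (-198 + √(-196))² = -167 + (-198 + 14*I)²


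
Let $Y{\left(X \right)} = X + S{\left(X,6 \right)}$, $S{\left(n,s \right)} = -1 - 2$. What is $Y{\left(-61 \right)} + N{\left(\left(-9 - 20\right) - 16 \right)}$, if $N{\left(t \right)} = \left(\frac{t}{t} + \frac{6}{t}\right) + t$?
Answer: $- \frac{1622}{15} \approx -108.13$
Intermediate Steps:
$S{\left(n,s \right)} = -3$
$Y{\left(X \right)} = -3 + X$ ($Y{\left(X \right)} = X - 3 = -3 + X$)
$N{\left(t \right)} = 1 + t + \frac{6}{t}$ ($N{\left(t \right)} = \left(1 + \frac{6}{t}\right) + t = 1 + t + \frac{6}{t}$)
$Y{\left(-61 \right)} + N{\left(\left(-9 - 20\right) - 16 \right)} = \left(-3 - 61\right) + \left(1 - 45 + \frac{6}{\left(-9 - 20\right) - 16}\right) = -64 + \left(1 - 45 + \frac{6}{-29 - 16}\right) = -64 + \left(1 - 45 + \frac{6}{-45}\right) = -64 + \left(1 - 45 + 6 \left(- \frac{1}{45}\right)\right) = -64 - \frac{662}{15} = - \frac{1622}{15}$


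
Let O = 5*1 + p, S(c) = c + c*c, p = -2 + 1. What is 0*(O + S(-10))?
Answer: 0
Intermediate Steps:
p = -1
S(c) = c + c²
O = 4 (O = 5*1 - 1 = 5 - 1 = 4)
0*(O + S(-10)) = 0*(4 - 10*(1 - 10)) = 0*(4 - 10*(-9)) = 0*(4 + 90) = 0*94 = 0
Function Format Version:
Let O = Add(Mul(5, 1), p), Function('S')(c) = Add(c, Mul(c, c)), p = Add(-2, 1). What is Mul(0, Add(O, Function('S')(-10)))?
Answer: 0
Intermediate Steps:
p = -1
Function('S')(c) = Add(c, Pow(c, 2))
O = 4 (O = Add(Mul(5, 1), -1) = Add(5, -1) = 4)
Mul(0, Add(O, Function('S')(-10))) = Mul(0, Add(4, Mul(-10, Add(1, -10)))) = Mul(0, Add(4, Mul(-10, -9))) = Mul(0, Add(4, 90)) = Mul(0, 94) = 0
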